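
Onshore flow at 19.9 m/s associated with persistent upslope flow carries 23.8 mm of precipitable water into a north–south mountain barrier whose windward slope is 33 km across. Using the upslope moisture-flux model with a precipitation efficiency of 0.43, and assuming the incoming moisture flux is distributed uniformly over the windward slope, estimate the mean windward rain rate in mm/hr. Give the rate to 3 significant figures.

Incoming column moisture flux per unit ridge length: F = V × PW = 19.9 × 23.8 = 473.62 mm·m/s.
Spread over the 33 km slope with efficiency ε = 0.43: R = ε·F/W = 0.43 × 473.62 / 33000 m = 6.171e-03 mm/s.
R = 6.171e-03 × 3600 = 22.2 mm/hr.

R ≈ 22.2 mm/hr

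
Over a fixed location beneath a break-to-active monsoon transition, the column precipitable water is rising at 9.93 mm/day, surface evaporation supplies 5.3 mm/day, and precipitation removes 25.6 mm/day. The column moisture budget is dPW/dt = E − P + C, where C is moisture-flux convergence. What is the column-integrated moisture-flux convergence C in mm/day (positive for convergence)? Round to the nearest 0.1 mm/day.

dPW/dt = +9.93 mm/day.
C = dPW/dt − E + P = (+9.93) − 5.3 + 25.6 = 30.2 mm/day.

C ≈ 30.2 mm/day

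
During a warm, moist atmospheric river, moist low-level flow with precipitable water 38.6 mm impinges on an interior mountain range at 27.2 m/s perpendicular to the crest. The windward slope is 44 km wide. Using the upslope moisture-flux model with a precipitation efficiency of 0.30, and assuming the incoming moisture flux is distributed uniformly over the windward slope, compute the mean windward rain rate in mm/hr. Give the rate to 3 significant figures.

Incoming column moisture flux per unit ridge length: F = V × PW = 27.2 × 38.6 = 1049.92 mm·m/s.
Spread over the 44 km slope with efficiency ε = 0.30: R = ε·F/W = 0.30 × 1049.92 / 44000 m = 7.159e-03 mm/s.
R = 7.159e-03 × 3600 = 25.8 mm/hr.

R ≈ 25.8 mm/hr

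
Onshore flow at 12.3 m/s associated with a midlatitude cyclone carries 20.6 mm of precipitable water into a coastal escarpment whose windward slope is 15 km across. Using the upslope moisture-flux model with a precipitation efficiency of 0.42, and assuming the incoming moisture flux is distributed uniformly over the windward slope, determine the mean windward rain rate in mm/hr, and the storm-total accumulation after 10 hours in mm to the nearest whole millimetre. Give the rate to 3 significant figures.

R ≈ 25.5 mm/hr; total ≈ 255 mm

Incoming column moisture flux per unit ridge length: F = V × PW = 12.3 × 20.6 = 253.38 mm·m/s.
Spread over the 15 km slope with efficiency ε = 0.42: R = ε·F/W = 0.42 × 253.38 / 15000 m = 7.095e-03 mm/s.
R = 7.095e-03 × 3600 = 25.5 mm/hr.
Over 10 h: total = 25.5 × 10 = 255 mm.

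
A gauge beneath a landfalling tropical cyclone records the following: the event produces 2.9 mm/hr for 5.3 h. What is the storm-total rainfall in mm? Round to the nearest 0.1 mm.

total ≈ 15.4 mm

Total = Σ Rᵢ Δtᵢ = 2.9 × 5.3
      = 15.37 = 15.4 mm.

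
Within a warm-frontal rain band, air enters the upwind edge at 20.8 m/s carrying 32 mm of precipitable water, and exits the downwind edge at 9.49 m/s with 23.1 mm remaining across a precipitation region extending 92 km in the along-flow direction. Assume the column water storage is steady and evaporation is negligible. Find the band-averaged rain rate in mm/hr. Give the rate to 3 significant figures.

R ≈ 17.5 mm/hr

Column moisture flux per unit crosswind length is F = V × PW.
Inflow: F_in = 20.8 × 32 = 665.6 mm·m/s
Outflow: F_out = 9.49 × 23.1 = 219.219 mm·m/s
Steady-state rate R = (F_in − F_out)/L = (665.6 − 219.219) / 92000 m = 4.852e-03 mm/s.
R = 4.852e-03 × 3600 = 17.5 mm/hr.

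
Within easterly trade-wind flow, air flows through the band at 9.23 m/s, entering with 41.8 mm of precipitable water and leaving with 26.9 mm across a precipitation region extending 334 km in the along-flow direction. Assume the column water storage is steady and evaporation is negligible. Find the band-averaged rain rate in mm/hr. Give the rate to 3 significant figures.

R ≈ 1.48 mm/hr

Column moisture flux per unit crosswind length is F = V × PW.
Inflow: F_in = 9.23 × 41.8 = 385.814 mm·m/s
Outflow: F_out = 9.23 × 26.9 = 248.287 mm·m/s
Steady-state rate R = (F_in − F_out)/L = (385.814 − 248.287) / 334000 m = 4.118e-04 mm/s.
R = 4.118e-04 × 3600 = 1.48 mm/hr.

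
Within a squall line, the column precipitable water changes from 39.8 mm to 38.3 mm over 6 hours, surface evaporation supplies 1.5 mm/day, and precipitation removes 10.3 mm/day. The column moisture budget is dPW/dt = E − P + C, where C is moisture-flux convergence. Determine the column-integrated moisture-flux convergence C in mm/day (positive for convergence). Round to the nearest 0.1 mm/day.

dPW/dt = (38.3 − 39.8) mm / (6/24 day) = -6.000 mm/day.
C = dPW/dt − E + P = (-6.000) − 1.5 + 10.3 = 2.8 mm/day.

C ≈ 2.8 mm/day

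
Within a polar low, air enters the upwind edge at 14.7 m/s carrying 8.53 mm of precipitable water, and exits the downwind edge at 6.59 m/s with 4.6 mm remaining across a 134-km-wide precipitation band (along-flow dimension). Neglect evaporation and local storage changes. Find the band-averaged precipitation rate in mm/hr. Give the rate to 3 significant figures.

Column moisture flux per unit crosswind length is F = V × PW.
Inflow: F_in = 14.7 × 8.53 = 125.391 mm·m/s
Outflow: F_out = 6.59 × 4.6 = 30.314 mm·m/s
Steady-state rate R = (F_in − F_out)/L = (125.391 − 30.314) / 134000 m = 7.095e-04 mm/s.
R = 7.095e-04 × 3600 = 2.55 mm/hr.

R ≈ 2.55 mm/hr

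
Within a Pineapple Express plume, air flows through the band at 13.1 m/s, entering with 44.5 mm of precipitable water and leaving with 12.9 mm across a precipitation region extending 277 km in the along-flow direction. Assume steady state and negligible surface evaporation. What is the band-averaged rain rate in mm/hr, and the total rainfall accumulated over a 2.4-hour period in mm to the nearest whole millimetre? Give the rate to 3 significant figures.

R ≈ 5.38 mm/hr; total ≈ 13 mm

Column moisture flux per unit crosswind length is F = V × PW.
Inflow: F_in = 13.1 × 44.5 = 582.95 mm·m/s
Outflow: F_out = 13.1 × 12.9 = 168.99 mm·m/s
Steady-state rate R = (F_in − F_out)/L = (582.95 − 168.99) / 277000 m = 1.494e-03 mm/s.
R = 1.494e-03 × 3600 = 5.38 mm/hr.
Over 2.4 h: total = 5.38 × 2.4 = 12.912 ≈ 13 mm.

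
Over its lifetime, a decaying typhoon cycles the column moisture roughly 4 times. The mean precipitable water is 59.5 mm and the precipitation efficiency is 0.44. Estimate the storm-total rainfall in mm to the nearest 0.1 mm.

Each cycle deposits ε × PW = 0.44 × 59.5 = 26.18 mm.
Over 4 cycles: 4 × 26.18 = 104.7 mm.

rainfall ≈ 104.7 mm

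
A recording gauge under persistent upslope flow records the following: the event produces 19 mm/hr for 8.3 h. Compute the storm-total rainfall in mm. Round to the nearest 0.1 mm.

Total = Σ Rᵢ Δtᵢ = 19 × 8.3
      = 157.7 = 157.7 mm.

total ≈ 157.7 mm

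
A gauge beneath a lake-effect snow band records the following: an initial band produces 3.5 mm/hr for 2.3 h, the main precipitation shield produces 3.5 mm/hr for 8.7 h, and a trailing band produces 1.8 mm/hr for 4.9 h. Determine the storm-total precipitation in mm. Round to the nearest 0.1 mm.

total ≈ 47.3 mm

Total = Σ Rᵢ Δtᵢ = 3.5 × 2.3 + 3.5 × 8.7 + 1.8 × 4.9
      = 8.05 + 30.45 + 8.82 = 47.3 mm.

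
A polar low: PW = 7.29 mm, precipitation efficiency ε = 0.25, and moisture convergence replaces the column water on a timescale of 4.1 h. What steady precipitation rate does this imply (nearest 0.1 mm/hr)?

Each overturning extracts ε × PW = 0.25 × 7.29 = 1.8225 mm.
Rate = ε·PW / τ = 1.8225 / 4.1 h = 0.4 mm/hr.

R ≈ 0.4 mm/hr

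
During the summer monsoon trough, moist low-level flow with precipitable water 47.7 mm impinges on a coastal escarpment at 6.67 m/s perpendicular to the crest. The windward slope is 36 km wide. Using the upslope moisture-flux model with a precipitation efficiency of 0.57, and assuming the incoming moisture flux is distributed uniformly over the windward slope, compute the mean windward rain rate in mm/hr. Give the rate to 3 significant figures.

Incoming column moisture flux per unit ridge length: F = V × PW = 6.67 × 47.7 = 318.159 mm·m/s.
Spread over the 36 km slope with efficiency ε = 0.57: R = ε·F/W = 0.57 × 318.159 / 36000 m = 5.038e-03 mm/s.
R = 5.038e-03 × 3600 = 18.1 mm/hr.

R ≈ 18.1 mm/hr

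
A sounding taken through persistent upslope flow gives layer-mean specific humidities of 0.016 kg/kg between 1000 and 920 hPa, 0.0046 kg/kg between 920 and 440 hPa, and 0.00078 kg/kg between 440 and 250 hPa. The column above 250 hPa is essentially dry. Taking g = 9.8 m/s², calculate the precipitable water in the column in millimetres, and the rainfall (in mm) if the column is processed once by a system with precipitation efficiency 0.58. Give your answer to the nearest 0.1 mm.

Precipitable water is the column-integrated vapour mass per unit area: PW = (1/g) Σ q̄ Δp, with q in kg/kg and Δp in Pa (1 kg/m² of water = 1 mm).
Layer 1000–920 hPa: Δp = 80 hPa = 8000 Pa, q̄ = 0.016 kg/kg → 0.016 × 8000 / 9.8 = 13.06 mm
Layer 920–440 hPa: Δp = 480 hPa = 48000 Pa, q̄ = 0.0046 kg/kg → 0.0046 × 48000 / 9.8 = 22.53 mm
Layer 440–250 hPa: Δp = 190 hPa = 19000 Pa, q̄ = 0.00078 kg/kg → 0.00078 × 19000 / 9.8 = 1.51 mm
PW = 13.06 + 22.53 + 1.51 = 37.10 ≈ 37.1 mm.
Rainfall = ε × PW = 0.58 × 37.1 = 21.5 mm.

PW ≈ 37.1 mm; rainfall ≈ 21.5 mm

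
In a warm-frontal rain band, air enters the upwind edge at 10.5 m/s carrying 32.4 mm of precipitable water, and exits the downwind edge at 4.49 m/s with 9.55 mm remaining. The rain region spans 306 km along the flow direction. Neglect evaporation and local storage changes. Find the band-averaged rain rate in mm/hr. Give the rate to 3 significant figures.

R ≈ 3.50 mm/hr

Column moisture flux per unit crosswind length is F = V × PW.
Inflow: F_in = 10.5 × 32.4 = 340.2 mm·m/s
Outflow: F_out = 4.49 × 9.55 = 42.8795 mm·m/s
Steady-state rate R = (F_in − F_out)/L = (340.2 − 42.8795) / 306000 m = 9.716e-04 mm/s.
R = 9.716e-04 × 3600 = 3.50 mm/hr.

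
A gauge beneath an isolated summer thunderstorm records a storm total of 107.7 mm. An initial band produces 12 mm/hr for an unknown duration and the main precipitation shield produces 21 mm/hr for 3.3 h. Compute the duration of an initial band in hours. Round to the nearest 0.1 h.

Known phases: 21 × 3.3 = 69.3 mm.
Remaining depth = 107.7 − 69.3 = 38.4 mm.
Duration = 38.4 / 12 = 3.2 h.

duration ≈ 3.2 h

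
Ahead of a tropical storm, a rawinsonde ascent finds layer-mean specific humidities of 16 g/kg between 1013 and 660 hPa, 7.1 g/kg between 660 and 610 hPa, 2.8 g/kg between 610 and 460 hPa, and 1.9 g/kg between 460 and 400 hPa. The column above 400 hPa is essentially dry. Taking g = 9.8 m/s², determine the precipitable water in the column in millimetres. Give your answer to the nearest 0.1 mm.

Precipitable water is the column-integrated vapour mass per unit area: PW = (1/g) Σ q̄ Δp, with q in kg/kg and Δp in Pa (1 kg/m² of water = 1 mm).
Layer 1013–660 hPa: Δp = 353 hPa = 35300 Pa, q̄ = 0.016 kg/kg → 0.016 × 35300 / 9.8 = 57.63 mm
Layer 660–610 hPa: Δp = 50 hPa = 5000 Pa, q̄ = 0.0071 kg/kg → 0.0071 × 5000 / 9.8 = 3.62 mm
Layer 610–460 hPa: Δp = 150 hPa = 15000 Pa, q̄ = 0.0028 kg/kg → 0.0028 × 15000 / 9.8 = 4.29 mm
Layer 460–400 hPa: Δp = 60 hPa = 6000 Pa, q̄ = 0.0019 kg/kg → 0.0019 × 6000 / 9.8 = 1.16 mm
PW = 57.63 + 3.62 + 4.29 + 1.16 = 66.70 ≈ 66.7 mm.

PW ≈ 66.7 mm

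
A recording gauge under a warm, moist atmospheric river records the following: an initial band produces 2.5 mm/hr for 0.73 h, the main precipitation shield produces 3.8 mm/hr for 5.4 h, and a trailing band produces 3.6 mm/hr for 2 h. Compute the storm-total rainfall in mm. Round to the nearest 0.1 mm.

total ≈ 29.5 mm

Total = Σ Rᵢ Δtᵢ = 2.5 × 0.73 + 3.8 × 5.4 + 3.6 × 2
      = 1.825 + 20.52 + 7.2 = 29.5 mm.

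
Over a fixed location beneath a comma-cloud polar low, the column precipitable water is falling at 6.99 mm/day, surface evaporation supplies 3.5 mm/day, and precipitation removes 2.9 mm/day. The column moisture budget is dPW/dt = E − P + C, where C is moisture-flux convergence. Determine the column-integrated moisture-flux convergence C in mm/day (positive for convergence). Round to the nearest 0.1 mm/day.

dPW/dt = -6.99 mm/day.
C = dPW/dt − E + P = (-6.99) − 3.5 + 2.9 = -7.6 mm/day.

C ≈ -7.6 mm/day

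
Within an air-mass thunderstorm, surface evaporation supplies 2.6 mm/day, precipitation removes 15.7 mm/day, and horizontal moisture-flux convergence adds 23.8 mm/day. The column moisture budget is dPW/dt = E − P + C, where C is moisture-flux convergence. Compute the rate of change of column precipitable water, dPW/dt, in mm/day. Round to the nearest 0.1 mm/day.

dPW/dt ≈ 10.7 mm/day

dPW/dt = E − P + C = 2.6 − 15.7 + (23.8) = 10.7 mm/day.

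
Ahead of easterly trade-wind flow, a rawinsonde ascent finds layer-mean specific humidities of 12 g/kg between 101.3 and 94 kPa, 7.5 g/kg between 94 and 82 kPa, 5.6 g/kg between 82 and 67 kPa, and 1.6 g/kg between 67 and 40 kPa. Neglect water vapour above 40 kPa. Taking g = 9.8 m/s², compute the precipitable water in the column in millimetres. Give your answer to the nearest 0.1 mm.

Precipitable water is the column-integrated vapour mass per unit area: PW = (1/g) Σ q̄ Δp, with q in kg/kg and Δp in Pa (1 kg/m² of water = 1 mm).
Layer 101.3–94 kPa: Δp = 73 hPa = 7300 Pa, q̄ = 0.012 kg/kg → 0.012 × 7300 / 9.8 = 8.94 mm
Layer 94–82 kPa: Δp = 120 hPa = 12000 Pa, q̄ = 0.0075 kg/kg → 0.0075 × 12000 / 9.8 = 9.18 mm
Layer 82–67 kPa: Δp = 150 hPa = 15000 Pa, q̄ = 0.0056 kg/kg → 0.0056 × 15000 / 9.8 = 8.57 mm
Layer 67–40 kPa: Δp = 270 hPa = 27000 Pa, q̄ = 0.0016 kg/kg → 0.0016 × 27000 / 9.8 = 4.41 mm
PW = 8.94 + 9.18 + 8.57 + 4.41 = 31.10 ≈ 31.1 mm.

PW ≈ 31.1 mm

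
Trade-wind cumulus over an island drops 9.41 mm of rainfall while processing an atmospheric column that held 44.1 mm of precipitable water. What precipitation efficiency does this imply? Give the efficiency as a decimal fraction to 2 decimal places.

ε ≈ 0.21

ε = rainfall / PW = 9.41 / 44.1 = 0.21.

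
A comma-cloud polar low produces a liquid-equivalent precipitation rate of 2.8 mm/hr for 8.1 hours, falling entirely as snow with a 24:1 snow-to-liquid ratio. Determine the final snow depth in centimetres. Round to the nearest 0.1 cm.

snow depth ≈ 54.4 cm

Liquid-equivalent depth = 2.8 × 8.1 = 22.68 mm.
Snow depth = 22.68 mm × 24 = 544.32 mm = 54.4 cm.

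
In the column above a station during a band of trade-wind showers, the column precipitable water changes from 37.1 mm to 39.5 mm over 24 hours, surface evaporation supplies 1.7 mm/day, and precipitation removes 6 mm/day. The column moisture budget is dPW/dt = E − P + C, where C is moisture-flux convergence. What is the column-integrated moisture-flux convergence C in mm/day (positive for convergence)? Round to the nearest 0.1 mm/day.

C ≈ 6.7 mm/day

dPW/dt = (39.5 − 37.1) mm / (24/24 day) = +2.400 mm/day.
C = dPW/dt − E + P = (+2.400) − 1.7 + 6 = 6.7 mm/day.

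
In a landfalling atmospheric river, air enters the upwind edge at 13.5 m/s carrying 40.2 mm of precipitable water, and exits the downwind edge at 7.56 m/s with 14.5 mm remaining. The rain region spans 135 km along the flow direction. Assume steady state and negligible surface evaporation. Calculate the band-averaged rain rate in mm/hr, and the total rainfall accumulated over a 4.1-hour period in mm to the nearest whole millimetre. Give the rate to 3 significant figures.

Column moisture flux per unit crosswind length is F = V × PW.
Inflow: F_in = 13.5 × 40.2 = 542.7 mm·m/s
Outflow: F_out = 7.56 × 14.5 = 109.62 mm·m/s
Steady-state rate R = (F_in − F_out)/L = (542.7 − 109.62) / 135000 m = 3.208e-03 mm/s.
R = 3.208e-03 × 3600 = 11.5 mm/hr.
Over 4.1 h: total = 11.5 × 4.1 = 47.15 ≈ 47 mm.

R ≈ 11.5 mm/hr; total ≈ 47 mm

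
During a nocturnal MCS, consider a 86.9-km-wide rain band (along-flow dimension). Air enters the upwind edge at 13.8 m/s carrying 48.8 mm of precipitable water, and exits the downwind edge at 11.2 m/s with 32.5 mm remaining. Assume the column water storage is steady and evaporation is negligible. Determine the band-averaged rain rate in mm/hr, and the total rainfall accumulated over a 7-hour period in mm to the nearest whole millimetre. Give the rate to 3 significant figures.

Column moisture flux per unit crosswind length is F = V × PW.
Inflow: F_in = 13.8 × 48.8 = 673.44 mm·m/s
Outflow: F_out = 11.2 × 32.5 = 364 mm·m/s
Steady-state rate R = (F_in − F_out)/L = (673.44 − 364) / 86900 m = 3.561e-03 mm/s.
R = 3.561e-03 × 3600 = 12.8 mm/hr.
Over 7 h: total = 12.8 × 7 = 89.6 ≈ 90 mm.

R ≈ 12.8 mm/hr; total ≈ 90 mm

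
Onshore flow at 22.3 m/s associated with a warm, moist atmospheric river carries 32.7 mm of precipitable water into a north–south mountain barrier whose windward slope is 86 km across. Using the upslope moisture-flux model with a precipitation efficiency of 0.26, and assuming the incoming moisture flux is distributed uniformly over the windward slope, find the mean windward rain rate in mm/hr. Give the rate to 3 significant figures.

Incoming column moisture flux per unit ridge length: F = V × PW = 22.3 × 32.7 = 729.21 mm·m/s.
Spread over the 86 km slope with efficiency ε = 0.26: R = ε·F/W = 0.26 × 729.21 / 86000 m = 2.205e-03 mm/s.
R = 2.205e-03 × 3600 = 7.94 mm/hr.

R ≈ 7.94 mm/hr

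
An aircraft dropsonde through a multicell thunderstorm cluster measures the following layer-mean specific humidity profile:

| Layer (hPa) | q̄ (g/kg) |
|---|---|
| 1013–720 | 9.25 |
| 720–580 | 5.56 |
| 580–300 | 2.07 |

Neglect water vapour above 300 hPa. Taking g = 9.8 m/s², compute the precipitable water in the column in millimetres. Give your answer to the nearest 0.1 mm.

PW ≈ 41.5 mm

Precipitable water is the column-integrated vapour mass per unit area: PW = (1/g) Σ q̄ Δp, with q in kg/kg and Δp in Pa (1 kg/m² of water = 1 mm).
Layer 1013–720 hPa: Δp = 293 hPa = 29300 Pa, q̄ = 0.00925 kg/kg → 0.00925 × 29300 / 9.8 = 27.66 mm
Layer 720–580 hPa: Δp = 140 hPa = 14000 Pa, q̄ = 0.00556 kg/kg → 0.00556 × 14000 / 9.8 = 7.94 mm
Layer 580–300 hPa: Δp = 280 hPa = 28000 Pa, q̄ = 0.00207 kg/kg → 0.00207 × 28000 / 9.8 = 5.91 mm
PW = 27.66 + 7.94 + 5.91 = 41.51 ≈ 41.5 mm.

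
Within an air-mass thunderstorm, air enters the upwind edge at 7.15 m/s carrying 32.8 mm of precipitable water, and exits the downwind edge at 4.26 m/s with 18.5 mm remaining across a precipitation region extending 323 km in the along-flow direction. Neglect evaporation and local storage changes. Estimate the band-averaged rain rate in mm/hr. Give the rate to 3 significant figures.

R ≈ 1.74 mm/hr

Column moisture flux per unit crosswind length is F = V × PW.
Inflow: F_in = 7.15 × 32.8 = 234.52 mm·m/s
Outflow: F_out = 4.26 × 18.5 = 78.81 mm·m/s
Steady-state rate R = (F_in − F_out)/L = (234.52 − 78.81) / 323000 m = 4.821e-04 mm/s.
R = 4.821e-04 × 3600 = 1.74 mm/hr.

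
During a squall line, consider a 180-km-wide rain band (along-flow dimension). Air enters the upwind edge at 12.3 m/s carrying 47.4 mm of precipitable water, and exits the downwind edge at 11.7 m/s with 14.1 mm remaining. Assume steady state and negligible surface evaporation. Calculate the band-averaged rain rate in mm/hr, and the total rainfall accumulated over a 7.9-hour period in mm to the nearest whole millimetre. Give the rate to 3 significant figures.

R ≈ 8.36 mm/hr; total ≈ 66 mm

Column moisture flux per unit crosswind length is F = V × PW.
Inflow: F_in = 12.3 × 47.4 = 583.02 mm·m/s
Outflow: F_out = 11.7 × 14.1 = 164.97 mm·m/s
Steady-state rate R = (F_in − F_out)/L = (583.02 − 164.97) / 180000 m = 2.322e-03 mm/s.
R = 2.322e-03 × 3600 = 8.36 mm/hr.
Over 7.9 h: total = 8.36 × 7.9 = 66.044 ≈ 66 mm.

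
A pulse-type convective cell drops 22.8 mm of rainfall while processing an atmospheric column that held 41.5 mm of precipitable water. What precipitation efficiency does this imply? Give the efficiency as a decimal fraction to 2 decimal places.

ε ≈ 0.55

ε = rainfall / PW = 22.8 / 41.5 = 0.55.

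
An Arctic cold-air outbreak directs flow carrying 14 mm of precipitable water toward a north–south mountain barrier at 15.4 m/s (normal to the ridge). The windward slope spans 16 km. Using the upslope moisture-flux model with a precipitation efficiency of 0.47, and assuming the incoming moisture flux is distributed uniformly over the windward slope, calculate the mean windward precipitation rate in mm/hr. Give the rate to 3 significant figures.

Incoming column moisture flux per unit ridge length: F = V × PW = 15.4 × 14 = 215.6 mm·m/s.
Spread over the 16 km slope with efficiency ε = 0.47: R = ε·F/W = 0.47 × 215.6 / 16000 m = 6.333e-03 mm/s.
R = 6.333e-03 × 3600 = 22.8 mm/hr.

R ≈ 22.8 mm/hr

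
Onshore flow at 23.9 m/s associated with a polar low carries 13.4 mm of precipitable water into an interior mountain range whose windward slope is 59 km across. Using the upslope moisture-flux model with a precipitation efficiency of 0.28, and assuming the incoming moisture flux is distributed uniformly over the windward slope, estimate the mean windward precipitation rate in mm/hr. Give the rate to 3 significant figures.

R ≈ 5.47 mm/hr

Incoming column moisture flux per unit ridge length: F = V × PW = 23.9 × 13.4 = 320.26 mm·m/s.
Spread over the 59 km slope with efficiency ε = 0.28: R = ε·F/W = 0.28 × 320.26 / 59000 m = 1.520e-03 mm/s.
R = 1.520e-03 × 3600 = 5.47 mm/hr.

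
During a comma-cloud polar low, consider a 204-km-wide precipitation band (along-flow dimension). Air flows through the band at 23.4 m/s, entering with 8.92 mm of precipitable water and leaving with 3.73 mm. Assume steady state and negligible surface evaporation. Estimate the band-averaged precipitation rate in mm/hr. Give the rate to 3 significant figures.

R ≈ 2.14 mm/hr

Column moisture flux per unit crosswind length is F = V × PW.
Inflow: F_in = 23.4 × 8.92 = 208.728 mm·m/s
Outflow: F_out = 23.4 × 3.73 = 87.282 mm·m/s
Steady-state rate R = (F_in − F_out)/L = (208.728 − 87.282) / 204000 m = 5.953e-04 mm/s.
R = 5.953e-04 × 3600 = 2.14 mm/hr.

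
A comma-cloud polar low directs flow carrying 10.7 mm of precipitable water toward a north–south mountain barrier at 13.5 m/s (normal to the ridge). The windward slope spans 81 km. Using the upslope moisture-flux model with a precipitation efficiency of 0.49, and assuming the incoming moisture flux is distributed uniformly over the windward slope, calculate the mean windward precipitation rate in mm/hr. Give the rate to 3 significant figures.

Incoming column moisture flux per unit ridge length: F = V × PW = 13.5 × 10.7 = 144.45 mm·m/s.
Spread over the 81 km slope with efficiency ε = 0.49: R = ε·F/W = 0.49 × 144.45 / 81000 m = 8.738e-04 mm/s.
R = 8.738e-04 × 3600 = 3.15 mm/hr.

R ≈ 3.15 mm/hr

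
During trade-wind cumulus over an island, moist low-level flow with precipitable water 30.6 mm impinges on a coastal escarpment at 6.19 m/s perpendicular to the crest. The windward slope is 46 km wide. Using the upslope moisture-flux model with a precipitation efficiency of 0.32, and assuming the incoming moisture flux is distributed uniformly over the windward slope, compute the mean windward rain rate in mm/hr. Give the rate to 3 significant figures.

Incoming column moisture flux per unit ridge length: F = V × PW = 6.19 × 30.6 = 189.414 mm·m/s.
Spread over the 46 km slope with efficiency ε = 0.32: R = ε·F/W = 0.32 × 189.414 / 46000 m = 1.318e-03 mm/s.
R = 1.318e-03 × 3600 = 4.74 mm/hr.

R ≈ 4.74 mm/hr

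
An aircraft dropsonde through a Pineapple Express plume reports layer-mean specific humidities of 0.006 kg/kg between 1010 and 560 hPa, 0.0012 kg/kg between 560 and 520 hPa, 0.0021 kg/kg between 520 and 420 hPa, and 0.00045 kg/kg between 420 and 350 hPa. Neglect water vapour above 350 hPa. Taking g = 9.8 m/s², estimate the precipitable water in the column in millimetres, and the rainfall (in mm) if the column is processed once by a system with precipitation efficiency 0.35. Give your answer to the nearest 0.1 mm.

PW ≈ 30.5 mm; rainfall ≈ 10.7 mm

Precipitable water is the column-integrated vapour mass per unit area: PW = (1/g) Σ q̄ Δp, with q in kg/kg and Δp in Pa (1 kg/m² of water = 1 mm).
Layer 1010–560 hPa: Δp = 450 hPa = 45000 Pa, q̄ = 0.006 kg/kg → 0.006 × 45000 / 9.8 = 27.55 mm
Layer 560–520 hPa: Δp = 40 hPa = 4000 Pa, q̄ = 0.0012 kg/kg → 0.0012 × 4000 / 9.8 = 0.49 mm
Layer 520–420 hPa: Δp = 100 hPa = 10000 Pa, q̄ = 0.0021 kg/kg → 0.0021 × 10000 / 9.8 = 2.14 mm
Layer 420–350 hPa: Δp = 70 hPa = 7000 Pa, q̄ = 0.00045 kg/kg → 0.00045 × 7000 / 9.8 = 0.32 mm
PW = 27.55 + 0.49 + 2.14 + 0.32 = 30.50 ≈ 30.5 mm.
Rainfall = ε × PW = 0.35 × 30.5 = 10.7 mm.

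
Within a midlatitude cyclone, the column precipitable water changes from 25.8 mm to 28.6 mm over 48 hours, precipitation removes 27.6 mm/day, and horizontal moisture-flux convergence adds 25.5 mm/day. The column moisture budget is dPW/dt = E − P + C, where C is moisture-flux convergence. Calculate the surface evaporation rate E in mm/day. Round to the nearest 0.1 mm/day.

dPW/dt = (28.6 − 25.8) mm / (48/24 day) = +1.400 mm/day.
E = dPW/dt + P − C = (+1.400) + 27.6 − (25.5) = 3.5 mm/day.

E ≈ 3.5 mm/day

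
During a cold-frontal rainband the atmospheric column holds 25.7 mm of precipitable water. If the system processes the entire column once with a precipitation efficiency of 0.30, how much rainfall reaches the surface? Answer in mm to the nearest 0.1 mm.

rainfall ≈ 7.7 mm

Rainfall = ε × PW = 0.30 × 25.7 = 7.7 mm.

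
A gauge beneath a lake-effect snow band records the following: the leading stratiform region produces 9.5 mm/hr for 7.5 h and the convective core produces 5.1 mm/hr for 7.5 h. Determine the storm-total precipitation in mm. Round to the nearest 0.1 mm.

total ≈ 109.5 mm

Total = Σ Rᵢ Δtᵢ = 9.5 × 7.5 + 5.1 × 7.5
      = 71.25 + 38.25 = 109.5 mm.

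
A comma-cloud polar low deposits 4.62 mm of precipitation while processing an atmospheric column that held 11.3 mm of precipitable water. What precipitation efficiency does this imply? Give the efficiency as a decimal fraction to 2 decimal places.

ε = precipitation / PW = 4.62 / 11.3 = 0.41.

ε ≈ 0.41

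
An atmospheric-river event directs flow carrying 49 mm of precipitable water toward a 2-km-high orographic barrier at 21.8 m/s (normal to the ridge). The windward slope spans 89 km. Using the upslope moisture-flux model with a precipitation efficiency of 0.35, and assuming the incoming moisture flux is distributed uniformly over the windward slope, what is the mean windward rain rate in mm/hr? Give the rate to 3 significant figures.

R ≈ 15.1 mm/hr

Incoming column moisture flux per unit ridge length: F = V × PW = 21.8 × 49 = 1068.2 mm·m/s.
Spread over the 89 km slope with efficiency ε = 0.35: R = ε·F/W = 0.35 × 1068.2 / 89000 m = 4.201e-03 mm/s.
R = 4.201e-03 × 3600 = 15.1 mm/hr.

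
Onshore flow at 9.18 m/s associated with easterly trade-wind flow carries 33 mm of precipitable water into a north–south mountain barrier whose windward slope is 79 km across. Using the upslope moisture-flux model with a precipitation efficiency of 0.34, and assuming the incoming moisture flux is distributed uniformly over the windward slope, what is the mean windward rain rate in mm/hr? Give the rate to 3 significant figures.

Incoming column moisture flux per unit ridge length: F = V × PW = 9.18 × 33 = 302.94 mm·m/s.
Spread over the 79 km slope with efficiency ε = 0.34: R = ε·F/W = 0.34 × 302.94 / 79000 m = 1.304e-03 mm/s.
R = 1.304e-03 × 3600 = 4.69 mm/hr.

R ≈ 4.69 mm/hr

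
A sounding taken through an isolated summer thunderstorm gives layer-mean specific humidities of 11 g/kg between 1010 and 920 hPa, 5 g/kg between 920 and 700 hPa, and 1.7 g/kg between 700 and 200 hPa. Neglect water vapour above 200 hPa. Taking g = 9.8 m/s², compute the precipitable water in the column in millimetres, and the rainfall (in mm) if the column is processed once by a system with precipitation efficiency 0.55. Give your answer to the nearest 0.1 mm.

PW ≈ 30.0 mm; rainfall ≈ 16.5 mm

Precipitable water is the column-integrated vapour mass per unit area: PW = (1/g) Σ q̄ Δp, with q in kg/kg and Δp in Pa (1 kg/m² of water = 1 mm).
Layer 1010–920 hPa: Δp = 90 hPa = 9000 Pa, q̄ = 0.011 kg/kg → 0.011 × 9000 / 9.8 = 10.10 mm
Layer 920–700 hPa: Δp = 220 hPa = 22000 Pa, q̄ = 0.005 kg/kg → 0.005 × 22000 / 9.8 = 11.22 mm
Layer 700–200 hPa: Δp = 500 hPa = 50000 Pa, q̄ = 0.0017 kg/kg → 0.0017 × 50000 / 9.8 = 8.67 mm
PW = 10.10 + 11.22 + 8.67 = 29.99 ≈ 30.0 mm.
Rainfall = ε × PW = 0.55 × 30.0 = 16.5 mm.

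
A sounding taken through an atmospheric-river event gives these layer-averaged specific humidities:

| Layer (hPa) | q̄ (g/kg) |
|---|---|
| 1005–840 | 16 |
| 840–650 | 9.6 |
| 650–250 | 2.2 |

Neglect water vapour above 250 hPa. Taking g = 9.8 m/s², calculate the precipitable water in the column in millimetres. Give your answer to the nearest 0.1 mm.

PW ≈ 54.5 mm

Precipitable water is the column-integrated vapour mass per unit area: PW = (1/g) Σ q̄ Δp, with q in kg/kg and Δp in Pa (1 kg/m² of water = 1 mm).
Layer 1005–840 hPa: Δp = 165 hPa = 16500 Pa, q̄ = 0.016 kg/kg → 0.016 × 16500 / 9.8 = 26.94 mm
Layer 840–650 hPa: Δp = 190 hPa = 19000 Pa, q̄ = 0.0096 kg/kg → 0.0096 × 19000 / 9.8 = 18.61 mm
Layer 650–250 hPa: Δp = 400 hPa = 40000 Pa, q̄ = 0.0022 kg/kg → 0.0022 × 40000 / 9.8 = 8.98 mm
PW = 26.94 + 18.61 + 8.98 = 54.53 ≈ 54.5 mm.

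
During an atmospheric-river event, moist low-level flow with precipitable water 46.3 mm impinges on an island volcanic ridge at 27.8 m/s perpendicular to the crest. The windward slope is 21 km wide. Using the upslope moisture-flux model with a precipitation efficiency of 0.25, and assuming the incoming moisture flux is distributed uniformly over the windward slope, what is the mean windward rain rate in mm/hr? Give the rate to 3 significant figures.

R ≈ 55.2 mm/hr

Incoming column moisture flux per unit ridge length: F = V × PW = 27.8 × 46.3 = 1287.14 mm·m/s.
Spread over the 21 km slope with efficiency ε = 0.25: R = ε·F/W = 0.25 × 1287.14 / 21000 m = 1.532e-02 mm/s.
R = 1.532e-02 × 3600 = 55.2 mm/hr.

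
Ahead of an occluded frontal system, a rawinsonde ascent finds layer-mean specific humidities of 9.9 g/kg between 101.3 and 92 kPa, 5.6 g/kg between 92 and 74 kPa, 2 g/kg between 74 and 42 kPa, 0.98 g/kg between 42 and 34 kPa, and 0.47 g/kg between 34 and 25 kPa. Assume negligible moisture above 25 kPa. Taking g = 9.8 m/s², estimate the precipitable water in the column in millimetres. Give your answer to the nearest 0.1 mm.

Precipitable water is the column-integrated vapour mass per unit area: PW = (1/g) Σ q̄ Δp, with q in kg/kg and Δp in Pa (1 kg/m² of water = 1 mm).
Layer 101.3–92 kPa: Δp = 93 hPa = 9300 Pa, q̄ = 0.0099 kg/kg → 0.0099 × 9300 / 9.8 = 9.39 mm
Layer 92–74 kPa: Δp = 180 hPa = 18000 Pa, q̄ = 0.0056 kg/kg → 0.0056 × 18000 / 9.8 = 10.29 mm
Layer 74–42 kPa: Δp = 320 hPa = 32000 Pa, q̄ = 0.002 kg/kg → 0.002 × 32000 / 9.8 = 6.53 mm
Layer 42–34 kPa: Δp = 80 hPa = 8000 Pa, q̄ = 0.00098 kg/kg → 0.00098 × 8000 / 9.8 = 0.80 mm
Layer 34–25 kPa: Δp = 90 hPa = 9000 Pa, q̄ = 0.00047 kg/kg → 0.00047 × 9000 / 9.8 = 0.43 mm
PW = 9.39 + 10.29 + 6.53 + 0.80 + 0.43 = 27.44 ≈ 27.4 mm.

PW ≈ 27.4 mm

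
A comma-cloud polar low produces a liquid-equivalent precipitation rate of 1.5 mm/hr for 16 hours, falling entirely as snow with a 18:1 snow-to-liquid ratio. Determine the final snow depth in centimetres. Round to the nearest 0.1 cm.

snow depth ≈ 43.2 cm

Liquid-equivalent depth = 1.5 × 16 = 24 mm.
Snow depth = 24 mm × 18 = 432 mm = 43.2 cm.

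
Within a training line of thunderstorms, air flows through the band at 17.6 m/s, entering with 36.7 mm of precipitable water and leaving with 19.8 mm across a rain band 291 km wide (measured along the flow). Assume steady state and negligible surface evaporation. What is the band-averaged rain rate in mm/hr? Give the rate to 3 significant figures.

Column moisture flux per unit crosswind length is F = V × PW.
Inflow: F_in = 17.6 × 36.7 = 645.92 mm·m/s
Outflow: F_out = 17.6 × 19.8 = 348.48 mm·m/s
Steady-state rate R = (F_in − F_out)/L = (645.92 − 348.48) / 291000 m = 1.022e-03 mm/s.
R = 1.022e-03 × 3600 = 3.68 mm/hr.

R ≈ 3.68 mm/hr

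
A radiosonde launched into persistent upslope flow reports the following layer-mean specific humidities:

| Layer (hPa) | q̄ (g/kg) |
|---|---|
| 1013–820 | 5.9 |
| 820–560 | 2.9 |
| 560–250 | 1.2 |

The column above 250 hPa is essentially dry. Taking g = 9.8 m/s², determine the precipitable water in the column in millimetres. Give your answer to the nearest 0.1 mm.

Precipitable water is the column-integrated vapour mass per unit area: PW = (1/g) Σ q̄ Δp, with q in kg/kg and Δp in Pa (1 kg/m² of water = 1 mm).
Layer 1013–820 hPa: Δp = 193 hPa = 19300 Pa, q̄ = 0.0059 kg/kg → 0.0059 × 19300 / 9.8 = 11.62 mm
Layer 820–560 hPa: Δp = 260 hPa = 26000 Pa, q̄ = 0.0029 kg/kg → 0.0029 × 26000 / 9.8 = 7.69 mm
Layer 560–250 hPa: Δp = 310 hPa = 31000 Pa, q̄ = 0.0012 kg/kg → 0.0012 × 31000 / 9.8 = 3.80 mm
PW = 11.62 + 7.69 + 3.80 = 23.11 ≈ 23.1 mm.

PW ≈ 23.1 mm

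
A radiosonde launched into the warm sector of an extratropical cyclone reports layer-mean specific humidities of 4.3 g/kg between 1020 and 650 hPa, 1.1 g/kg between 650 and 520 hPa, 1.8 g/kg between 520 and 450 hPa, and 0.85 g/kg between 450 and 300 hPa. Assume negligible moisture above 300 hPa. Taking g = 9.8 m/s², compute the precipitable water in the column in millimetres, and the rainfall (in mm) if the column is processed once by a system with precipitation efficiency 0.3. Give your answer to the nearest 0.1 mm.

Precipitable water is the column-integrated vapour mass per unit area: PW = (1/g) Σ q̄ Δp, with q in kg/kg and Δp in Pa (1 kg/m² of water = 1 mm).
Layer 1020–650 hPa: Δp = 370 hPa = 37000 Pa, q̄ = 0.0043 kg/kg → 0.0043 × 37000 / 9.8 = 16.23 mm
Layer 650–520 hPa: Δp = 130 hPa = 13000 Pa, q̄ = 0.0011 kg/kg → 0.0011 × 13000 / 9.8 = 1.46 mm
Layer 520–450 hPa: Δp = 70 hPa = 7000 Pa, q̄ = 0.0018 kg/kg → 0.0018 × 7000 / 9.8 = 1.29 mm
Layer 450–300 hPa: Δp = 150 hPa = 15000 Pa, q̄ = 0.00085 kg/kg → 0.00085 × 15000 / 9.8 = 1.30 mm
PW = 16.23 + 1.46 + 1.29 + 1.30 = 20.28 ≈ 20.3 mm.
Rainfall = ε × PW = 0.3 × 20.3 = 6.1 mm.

PW ≈ 20.3 mm; rainfall ≈ 6.1 mm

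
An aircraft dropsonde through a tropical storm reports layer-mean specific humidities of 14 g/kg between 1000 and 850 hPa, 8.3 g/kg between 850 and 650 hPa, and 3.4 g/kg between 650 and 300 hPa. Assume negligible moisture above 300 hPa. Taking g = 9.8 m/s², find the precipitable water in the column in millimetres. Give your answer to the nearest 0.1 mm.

PW ≈ 50.5 mm

Precipitable water is the column-integrated vapour mass per unit area: PW = (1/g) Σ q̄ Δp, with q in kg/kg and Δp in Pa (1 kg/m² of water = 1 mm).
Layer 1000–850 hPa: Δp = 150 hPa = 15000 Pa, q̄ = 0.014 kg/kg → 0.014 × 15000 / 9.8 = 21.43 mm
Layer 850–650 hPa: Δp = 200 hPa = 20000 Pa, q̄ = 0.0083 kg/kg → 0.0083 × 20000 / 9.8 = 16.94 mm
Layer 650–300 hPa: Δp = 350 hPa = 35000 Pa, q̄ = 0.0034 kg/kg → 0.0034 × 35000 / 9.8 = 12.14 mm
PW = 21.43 + 16.94 + 12.14 = 50.51 ≈ 50.5 mm.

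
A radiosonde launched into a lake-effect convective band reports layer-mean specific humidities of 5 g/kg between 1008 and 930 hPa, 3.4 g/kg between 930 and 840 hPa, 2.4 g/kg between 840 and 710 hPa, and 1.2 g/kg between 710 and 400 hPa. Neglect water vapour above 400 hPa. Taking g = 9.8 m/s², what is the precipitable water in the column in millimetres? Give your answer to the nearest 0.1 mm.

PW ≈ 14.1 mm

Precipitable water is the column-integrated vapour mass per unit area: PW = (1/g) Σ q̄ Δp, with q in kg/kg and Δp in Pa (1 kg/m² of water = 1 mm).
Layer 1008–930 hPa: Δp = 78 hPa = 7800 Pa, q̄ = 0.005 kg/kg → 0.005 × 7800 / 9.8 = 3.98 mm
Layer 930–840 hPa: Δp = 90 hPa = 9000 Pa, q̄ = 0.0034 kg/kg → 0.0034 × 9000 / 9.8 = 3.12 mm
Layer 840–710 hPa: Δp = 130 hPa = 13000 Pa, q̄ = 0.0024 kg/kg → 0.0024 × 13000 / 9.8 = 3.18 mm
Layer 710–400 hPa: Δp = 310 hPa = 31000 Pa, q̄ = 0.0012 kg/kg → 0.0012 × 31000 / 9.8 = 3.80 mm
PW = 3.98 + 3.12 + 3.18 + 3.80 = 14.08 ≈ 14.1 mm.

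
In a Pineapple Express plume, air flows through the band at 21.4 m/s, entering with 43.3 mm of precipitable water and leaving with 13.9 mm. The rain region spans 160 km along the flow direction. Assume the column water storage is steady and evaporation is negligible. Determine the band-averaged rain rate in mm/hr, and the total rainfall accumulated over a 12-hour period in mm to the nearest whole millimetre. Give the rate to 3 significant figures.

R ≈ 14.2 mm/hr; total ≈ 170 mm

Column moisture flux per unit crosswind length is F = V × PW.
Inflow: F_in = 21.4 × 43.3 = 926.62 mm·m/s
Outflow: F_out = 21.4 × 13.9 = 297.46 mm·m/s
Steady-state rate R = (F_in − F_out)/L = (926.62 − 297.46) / 160000 m = 3.932e-03 mm/s.
R = 3.932e-03 × 3600 = 14.2 mm/hr.
Over 12 h: total = 14.2 × 12 = 170.4 ≈ 170 mm.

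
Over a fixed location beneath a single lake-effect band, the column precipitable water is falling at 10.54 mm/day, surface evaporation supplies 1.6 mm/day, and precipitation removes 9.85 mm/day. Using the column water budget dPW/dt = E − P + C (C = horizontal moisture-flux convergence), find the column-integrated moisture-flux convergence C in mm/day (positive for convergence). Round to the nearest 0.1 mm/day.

dPW/dt = -10.54 mm/day.
C = dPW/dt − E + P = (-10.54) − 1.6 + 9.85 = -2.3 mm/day.

C ≈ -2.3 mm/day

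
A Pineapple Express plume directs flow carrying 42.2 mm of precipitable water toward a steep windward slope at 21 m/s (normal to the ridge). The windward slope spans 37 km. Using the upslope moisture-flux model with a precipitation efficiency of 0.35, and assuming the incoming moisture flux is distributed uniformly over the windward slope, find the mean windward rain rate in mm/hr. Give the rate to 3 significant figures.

R ≈ 30.2 mm/hr

Incoming column moisture flux per unit ridge length: F = V × PW = 21 × 42.2 = 886.2 mm·m/s.
Spread over the 37 km slope with efficiency ε = 0.35: R = ε·F/W = 0.35 × 886.2 / 37000 m = 8.383e-03 mm/s.
R = 8.383e-03 × 3600 = 30.2 mm/hr.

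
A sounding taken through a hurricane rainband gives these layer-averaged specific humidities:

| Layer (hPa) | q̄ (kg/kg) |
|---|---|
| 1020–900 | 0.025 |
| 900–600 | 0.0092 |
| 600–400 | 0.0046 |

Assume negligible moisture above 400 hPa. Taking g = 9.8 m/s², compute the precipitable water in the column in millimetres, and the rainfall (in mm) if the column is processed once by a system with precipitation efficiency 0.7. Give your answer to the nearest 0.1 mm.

PW ≈ 68.2 mm; rainfall ≈ 47.7 mm

Precipitable water is the column-integrated vapour mass per unit area: PW = (1/g) Σ q̄ Δp, with q in kg/kg and Δp in Pa (1 kg/m² of water = 1 mm).
Layer 1020–900 hPa: Δp = 120 hPa = 12000 Pa, q̄ = 0.025 kg/kg → 0.025 × 12000 / 9.8 = 30.61 mm
Layer 900–600 hPa: Δp = 300 hPa = 30000 Pa, q̄ = 0.0092 kg/kg → 0.0092 × 30000 / 9.8 = 28.16 mm
Layer 600–400 hPa: Δp = 200 hPa = 20000 Pa, q̄ = 0.0046 kg/kg → 0.0046 × 20000 / 9.8 = 9.39 mm
PW = 30.61 + 28.16 + 9.39 = 68.16 ≈ 68.2 mm.
Rainfall = ε × PW = 0.7 × 68.2 = 47.7 mm.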